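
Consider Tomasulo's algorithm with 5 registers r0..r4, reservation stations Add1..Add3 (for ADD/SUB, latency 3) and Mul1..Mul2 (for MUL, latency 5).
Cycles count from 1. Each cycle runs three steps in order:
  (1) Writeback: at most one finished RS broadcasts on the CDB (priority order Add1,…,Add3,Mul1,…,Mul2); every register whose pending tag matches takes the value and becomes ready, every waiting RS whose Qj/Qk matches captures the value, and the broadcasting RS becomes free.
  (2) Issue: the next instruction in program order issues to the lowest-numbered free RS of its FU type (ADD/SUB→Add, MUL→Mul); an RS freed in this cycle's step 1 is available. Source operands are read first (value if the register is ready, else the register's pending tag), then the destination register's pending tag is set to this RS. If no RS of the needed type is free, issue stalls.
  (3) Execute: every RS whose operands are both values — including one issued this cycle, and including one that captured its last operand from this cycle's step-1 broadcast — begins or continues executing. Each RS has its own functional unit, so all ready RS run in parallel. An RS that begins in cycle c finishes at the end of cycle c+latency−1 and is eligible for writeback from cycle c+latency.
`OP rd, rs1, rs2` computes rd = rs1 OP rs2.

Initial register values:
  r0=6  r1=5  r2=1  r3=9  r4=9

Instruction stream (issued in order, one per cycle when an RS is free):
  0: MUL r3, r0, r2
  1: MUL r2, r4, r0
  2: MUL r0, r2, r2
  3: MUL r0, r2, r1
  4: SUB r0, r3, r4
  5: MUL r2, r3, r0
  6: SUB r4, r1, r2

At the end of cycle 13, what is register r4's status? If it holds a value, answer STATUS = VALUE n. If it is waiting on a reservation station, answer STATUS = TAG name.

c1: issue MUL r3<-Mul1 | r0:6,r1:5,r2:1,r3:Mul1,r4:9
c2: issue MUL r2<-Mul2 | r0:6,r1:5,r2:Mul2,r3:Mul1,r4:9
c3: stall | r0:6,r1:5,r2:Mul2,r3:Mul1,r4:9
c4: stall | r0:6,r1:5,r2:Mul2,r3:Mul1,r4:9
c5: stall | r0:6,r1:5,r2:Mul2,r3:Mul1,r4:9
c6: CDB Mul1=6; issue MUL r0<-Mul1 | r0:Mul1,r1:5,r2:Mul2,r3:6,r4:9
c7: CDB Mul2=54; issue MUL r0<-Mul2 | r0:Mul2,r1:5,r2:54,r3:6,r4:9
c8: issue SUB r0<-Add1 | r0:Add1,r1:5,r2:54,r3:6,r4:9
c9: stall | r0:Add1,r1:5,r2:54,r3:6,r4:9
c10: stall | r0:Add1,r1:5,r2:54,r3:6,r4:9
c11: CDB Add1=-3; stall | r0:-3,r1:5,r2:54,r3:6,r4:9
c12: CDB Mul1=2916; issue MUL r2<-Mul1 | r0:-3,r1:5,r2:Mul1,r3:6,r4:9
c13: CDB Mul2=270; issue SUB r4<-Add1 | r0:-3,r1:5,r2:Mul1,r3:6,r4:Add1

STATUS = TAG Add1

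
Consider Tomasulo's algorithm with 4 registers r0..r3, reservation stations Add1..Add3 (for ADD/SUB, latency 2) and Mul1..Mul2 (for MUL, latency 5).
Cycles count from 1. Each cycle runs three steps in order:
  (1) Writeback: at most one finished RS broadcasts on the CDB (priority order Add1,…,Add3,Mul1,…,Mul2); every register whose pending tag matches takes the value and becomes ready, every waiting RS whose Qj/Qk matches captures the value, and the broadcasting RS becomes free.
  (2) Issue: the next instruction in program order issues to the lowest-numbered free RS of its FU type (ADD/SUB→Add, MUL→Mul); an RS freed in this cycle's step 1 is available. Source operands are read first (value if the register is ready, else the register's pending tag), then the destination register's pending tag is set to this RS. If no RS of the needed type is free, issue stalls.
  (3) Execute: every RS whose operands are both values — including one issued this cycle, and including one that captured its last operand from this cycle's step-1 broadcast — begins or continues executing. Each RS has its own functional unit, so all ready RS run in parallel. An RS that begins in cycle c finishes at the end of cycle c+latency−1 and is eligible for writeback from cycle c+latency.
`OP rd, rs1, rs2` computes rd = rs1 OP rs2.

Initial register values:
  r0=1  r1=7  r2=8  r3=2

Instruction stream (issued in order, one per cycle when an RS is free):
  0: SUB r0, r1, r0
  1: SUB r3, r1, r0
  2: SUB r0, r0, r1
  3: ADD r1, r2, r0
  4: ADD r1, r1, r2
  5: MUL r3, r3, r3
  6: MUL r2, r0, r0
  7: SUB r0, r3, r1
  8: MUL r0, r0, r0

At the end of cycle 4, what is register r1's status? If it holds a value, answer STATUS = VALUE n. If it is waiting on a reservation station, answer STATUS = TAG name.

cycle 1: issue SUB r0<-Add1 // r0:Add1,r1:7,r2:8,r3:2
cycle 2: issue SUB r3<-Add2 // r0:Add1,r1:7,r2:8,r3:Add2
cycle 3: CDB Add1=6; issue SUB r0<-Add1 // r0:Add1,r1:7,r2:8,r3:Add2
cycle 4: issue ADD r1<-Add3 // r0:Add1,r1:Add3,r2:8,r3:Add2

STATUS = TAG Add3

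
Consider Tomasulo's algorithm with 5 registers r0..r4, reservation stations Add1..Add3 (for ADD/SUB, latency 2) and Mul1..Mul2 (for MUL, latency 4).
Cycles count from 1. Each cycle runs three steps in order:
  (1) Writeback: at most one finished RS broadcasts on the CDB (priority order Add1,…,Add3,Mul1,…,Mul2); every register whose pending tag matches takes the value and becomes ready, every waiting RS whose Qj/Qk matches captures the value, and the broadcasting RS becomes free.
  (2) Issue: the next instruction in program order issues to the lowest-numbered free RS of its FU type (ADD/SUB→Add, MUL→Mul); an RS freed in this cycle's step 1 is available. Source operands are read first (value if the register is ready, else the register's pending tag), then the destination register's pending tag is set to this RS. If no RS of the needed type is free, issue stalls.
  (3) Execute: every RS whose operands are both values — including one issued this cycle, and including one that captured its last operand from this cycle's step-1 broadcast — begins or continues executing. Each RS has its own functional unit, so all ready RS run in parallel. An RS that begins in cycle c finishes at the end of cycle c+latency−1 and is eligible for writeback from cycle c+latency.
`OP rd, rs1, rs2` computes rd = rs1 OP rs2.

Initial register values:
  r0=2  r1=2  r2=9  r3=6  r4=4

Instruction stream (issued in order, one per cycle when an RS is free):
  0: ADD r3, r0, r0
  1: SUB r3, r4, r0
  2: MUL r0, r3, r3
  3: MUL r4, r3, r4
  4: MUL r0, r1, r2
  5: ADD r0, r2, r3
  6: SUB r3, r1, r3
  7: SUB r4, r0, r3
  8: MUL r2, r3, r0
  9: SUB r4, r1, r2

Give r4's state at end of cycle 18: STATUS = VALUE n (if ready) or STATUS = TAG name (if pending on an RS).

STATUS = VALUE 2

cycle 1: issue ADD r3<-Add1 // r0:2,r1:2,r2:9,r3:Add1,r4:4
cycle 2: issue SUB r3<-Add2 // r0:2,r1:2,r2:9,r3:Add2,r4:4
cycle 3: CDB Add1=4; issue MUL r0<-Mul1 // r0:Mul1,r1:2,r2:9,r3:Add2,r4:4
cycle 4: CDB Add2=2; issue MUL r4<-Mul2 // r0:Mul1,r1:2,r2:9,r3:2,r4:Mul2
cycle 5: stall // r0:Mul1,r1:2,r2:9,r3:2,r4:Mul2
cycle 6: stall // r0:Mul1,r1:2,r2:9,r3:2,r4:Mul2
cycle 7: stall // r0:Mul1,r1:2,r2:9,r3:2,r4:Mul2
cycle 8: CDB Mul1=4; issue MUL r0<-Mul1 // r0:Mul1,r1:2,r2:9,r3:2,r4:Mul2
cycle 9: CDB Mul2=8; issue ADD r0<-Add1 // r0:Add1,r1:2,r2:9,r3:2,r4:8
cycle 10: issue SUB r3<-Add2 // r0:Add1,r1:2,r2:9,r3:Add2,r4:8
cycle 11: CDB Add1=11; issue SUB r4<-Add1 // r0:11,r1:2,r2:9,r3:Add2,r4:Add1
cycle 12: CDB Add2=0; issue MUL r2<-Mul2 // r0:11,r1:2,r2:Mul2,r3:0,r4:Add1
cycle 13: CDB Mul1=18; issue SUB r4<-Add2 // r0:11,r1:2,r2:Mul2,r3:0,r4:Add2
cycle 14: CDB Add1=11 // r0:11,r1:2,r2:Mul2,r3:0,r4:Add2
cycle 15: - // r0:11,r1:2,r2:Mul2,r3:0,r4:Add2
cycle 16: CDB Mul2=0 // r0:11,r1:2,r2:0,r3:0,r4:Add2
cycle 17: - // r0:11,r1:2,r2:0,r3:0,r4:Add2
cycle 18: CDB Add2=2 // r0:11,r1:2,r2:0,r3:0,r4:2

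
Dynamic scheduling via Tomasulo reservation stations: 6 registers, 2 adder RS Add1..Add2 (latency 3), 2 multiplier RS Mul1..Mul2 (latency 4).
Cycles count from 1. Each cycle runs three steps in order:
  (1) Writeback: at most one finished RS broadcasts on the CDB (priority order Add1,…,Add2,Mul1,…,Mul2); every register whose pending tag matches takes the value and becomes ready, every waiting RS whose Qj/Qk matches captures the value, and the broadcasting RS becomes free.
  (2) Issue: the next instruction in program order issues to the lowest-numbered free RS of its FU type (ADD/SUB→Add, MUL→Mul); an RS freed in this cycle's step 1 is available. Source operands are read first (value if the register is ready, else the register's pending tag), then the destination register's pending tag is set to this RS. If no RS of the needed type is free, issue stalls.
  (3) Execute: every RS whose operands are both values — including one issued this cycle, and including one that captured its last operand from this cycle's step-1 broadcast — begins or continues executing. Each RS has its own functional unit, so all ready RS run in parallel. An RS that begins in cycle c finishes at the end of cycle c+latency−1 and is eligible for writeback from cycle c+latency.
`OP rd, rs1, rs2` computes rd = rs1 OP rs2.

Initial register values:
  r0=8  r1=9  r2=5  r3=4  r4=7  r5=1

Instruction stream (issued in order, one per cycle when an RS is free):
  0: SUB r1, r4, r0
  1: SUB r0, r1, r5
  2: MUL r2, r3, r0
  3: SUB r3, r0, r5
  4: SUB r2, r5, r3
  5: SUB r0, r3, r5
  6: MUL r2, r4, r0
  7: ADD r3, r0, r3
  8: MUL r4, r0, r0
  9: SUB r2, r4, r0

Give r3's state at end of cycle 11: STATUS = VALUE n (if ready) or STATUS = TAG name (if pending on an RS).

STATUS = VALUE -3

  c1: issue SUB r1<-Add1  regs: r0:8,r1:Add1,r2:5,r3:4,r4:7,r5:1
  c2: issue SUB r0<-Add2  regs: r0:Add2,r1:Add1,r2:5,r3:4,r4:7,r5:1
  c3: issue MUL r2<-Mul1  regs: r0:Add2,r1:Add1,r2:Mul1,r3:4,r4:7,r5:1
  c4: CDB Add1=-1; issue SUB r3<-Add1  regs: r0:Add2,r1:-1,r2:Mul1,r3:Add1,r4:7,r5:1
  c5: stall  regs: r0:Add2,r1:-1,r2:Mul1,r3:Add1,r4:7,r5:1
  c6: stall  regs: r0:Add2,r1:-1,r2:Mul1,r3:Add1,r4:7,r5:1
  c7: CDB Add2=-2; issue SUB r2<-Add2  regs: r0:-2,r1:-1,r2:Add2,r3:Add1,r4:7,r5:1
  c8: stall  regs: r0:-2,r1:-1,r2:Add2,r3:Add1,r4:7,r5:1
  c9: stall  regs: r0:-2,r1:-1,r2:Add2,r3:Add1,r4:7,r5:1
  c10: CDB Add1=-3; issue SUB r0<-Add1  regs: r0:Add1,r1:-1,r2:Add2,r3:-3,r4:7,r5:1
  c11: CDB Mul1=-8; issue MUL r2<-Mul1  regs: r0:Add1,r1:-1,r2:Mul1,r3:-3,r4:7,r5:1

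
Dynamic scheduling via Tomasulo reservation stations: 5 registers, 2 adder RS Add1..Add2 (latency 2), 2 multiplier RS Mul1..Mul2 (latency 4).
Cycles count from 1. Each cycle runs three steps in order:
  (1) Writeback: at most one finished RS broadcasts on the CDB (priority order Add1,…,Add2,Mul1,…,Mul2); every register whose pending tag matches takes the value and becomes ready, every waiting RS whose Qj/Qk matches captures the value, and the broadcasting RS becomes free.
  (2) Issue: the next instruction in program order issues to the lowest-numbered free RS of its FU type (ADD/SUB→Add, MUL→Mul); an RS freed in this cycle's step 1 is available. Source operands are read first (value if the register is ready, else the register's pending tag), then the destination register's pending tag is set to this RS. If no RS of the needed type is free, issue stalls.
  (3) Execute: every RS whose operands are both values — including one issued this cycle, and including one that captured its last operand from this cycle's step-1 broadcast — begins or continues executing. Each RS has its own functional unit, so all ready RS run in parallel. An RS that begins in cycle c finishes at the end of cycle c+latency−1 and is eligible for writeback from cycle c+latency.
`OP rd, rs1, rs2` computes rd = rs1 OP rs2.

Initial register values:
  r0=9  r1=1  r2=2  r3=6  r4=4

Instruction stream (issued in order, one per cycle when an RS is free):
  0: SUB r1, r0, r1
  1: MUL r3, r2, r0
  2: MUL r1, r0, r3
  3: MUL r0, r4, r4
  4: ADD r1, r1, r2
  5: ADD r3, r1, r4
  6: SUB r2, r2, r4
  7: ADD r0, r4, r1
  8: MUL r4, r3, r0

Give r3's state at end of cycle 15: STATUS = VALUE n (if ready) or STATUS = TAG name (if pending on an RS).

c1: issue SUB r1<-Add1 | r0:9,r1:Add1,r2:2,r3:6,r4:4
c2: issue MUL r3<-Mul1 | r0:9,r1:Add1,r2:2,r3:Mul1,r4:4
c3: CDB Add1=8; issue MUL r1<-Mul2 | r0:9,r1:Mul2,r2:2,r3:Mul1,r4:4
c4: stall | r0:9,r1:Mul2,r2:2,r3:Mul1,r4:4
c5: stall | r0:9,r1:Mul2,r2:2,r3:Mul1,r4:4
c6: CDB Mul1=18; issue MUL r0<-Mul1 | r0:Mul1,r1:Mul2,r2:2,r3:18,r4:4
c7: issue ADD r1<-Add1 | r0:Mul1,r1:Add1,r2:2,r3:18,r4:4
c8: issue ADD r3<-Add2 | r0:Mul1,r1:Add1,r2:2,r3:Add2,r4:4
c9: stall | r0:Mul1,r1:Add1,r2:2,r3:Add2,r4:4
c10: CDB Mul1=16; stall | r0:16,r1:Add1,r2:2,r3:Add2,r4:4
c11: CDB Mul2=162; stall | r0:16,r1:Add1,r2:2,r3:Add2,r4:4
c12: stall | r0:16,r1:Add1,r2:2,r3:Add2,r4:4
c13: CDB Add1=164; issue SUB r2<-Add1 | r0:16,r1:164,r2:Add1,r3:Add2,r4:4
c14: stall | r0:16,r1:164,r2:Add1,r3:Add2,r4:4
c15: CDB Add1=-2; issue ADD r0<-Add1 | r0:Add1,r1:164,r2:-2,r3:Add2,r4:4

STATUS = TAG Add2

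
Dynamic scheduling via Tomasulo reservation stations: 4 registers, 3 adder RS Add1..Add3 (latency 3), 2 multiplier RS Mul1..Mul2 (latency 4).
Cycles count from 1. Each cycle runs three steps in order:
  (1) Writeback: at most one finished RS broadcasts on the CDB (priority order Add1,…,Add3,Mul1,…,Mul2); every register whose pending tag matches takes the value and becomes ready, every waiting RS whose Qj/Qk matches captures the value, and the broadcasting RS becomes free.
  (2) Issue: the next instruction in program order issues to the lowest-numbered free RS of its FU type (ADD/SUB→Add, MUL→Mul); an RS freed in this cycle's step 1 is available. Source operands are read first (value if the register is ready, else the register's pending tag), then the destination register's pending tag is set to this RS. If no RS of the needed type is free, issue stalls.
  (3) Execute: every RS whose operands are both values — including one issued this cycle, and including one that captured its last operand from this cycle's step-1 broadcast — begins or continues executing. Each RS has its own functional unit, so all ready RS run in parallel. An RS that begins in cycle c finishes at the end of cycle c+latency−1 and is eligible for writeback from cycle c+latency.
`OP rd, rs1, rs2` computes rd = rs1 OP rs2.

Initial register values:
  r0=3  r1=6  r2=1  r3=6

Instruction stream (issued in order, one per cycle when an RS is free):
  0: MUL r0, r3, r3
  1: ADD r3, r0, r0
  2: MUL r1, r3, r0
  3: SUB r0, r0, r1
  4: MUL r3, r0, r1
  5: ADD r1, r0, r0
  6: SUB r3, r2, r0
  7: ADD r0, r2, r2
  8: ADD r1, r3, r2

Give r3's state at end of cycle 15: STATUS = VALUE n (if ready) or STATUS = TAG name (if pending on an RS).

cycle 1: issue MUL r0<-Mul1 // r0:Mul1,r1:6,r2:1,r3:6
cycle 2: issue ADD r3<-Add1 // r0:Mul1,r1:6,r2:1,r3:Add1
cycle 3: issue MUL r1<-Mul2 // r0:Mul1,r1:Mul2,r2:1,r3:Add1
cycle 4: issue SUB r0<-Add2 // r0:Add2,r1:Mul2,r2:1,r3:Add1
cycle 5: CDB Mul1=36; issue MUL r3<-Mul1 // r0:Add2,r1:Mul2,r2:1,r3:Mul1
cycle 6: issue ADD r1<-Add3 // r0:Add2,r1:Add3,r2:1,r3:Mul1
cycle 7: stall // r0:Add2,r1:Add3,r2:1,r3:Mul1
cycle 8: CDB Add1=72; issue SUB r3<-Add1 // r0:Add2,r1:Add3,r2:1,r3:Add1
cycle 9: stall // r0:Add2,r1:Add3,r2:1,r3:Add1
cycle 10: stall // r0:Add2,r1:Add3,r2:1,r3:Add1
cycle 11: stall // r0:Add2,r1:Add3,r2:1,r3:Add1
cycle 12: CDB Mul2=2592; stall // r0:Add2,r1:Add3,r2:1,r3:Add1
cycle 13: stall // r0:Add2,r1:Add3,r2:1,r3:Add1
cycle 14: stall // r0:Add2,r1:Add3,r2:1,r3:Add1
cycle 15: CDB Add2=-2556; issue ADD r0<-Add2 // r0:Add2,r1:Add3,r2:1,r3:Add1

STATUS = TAG Add1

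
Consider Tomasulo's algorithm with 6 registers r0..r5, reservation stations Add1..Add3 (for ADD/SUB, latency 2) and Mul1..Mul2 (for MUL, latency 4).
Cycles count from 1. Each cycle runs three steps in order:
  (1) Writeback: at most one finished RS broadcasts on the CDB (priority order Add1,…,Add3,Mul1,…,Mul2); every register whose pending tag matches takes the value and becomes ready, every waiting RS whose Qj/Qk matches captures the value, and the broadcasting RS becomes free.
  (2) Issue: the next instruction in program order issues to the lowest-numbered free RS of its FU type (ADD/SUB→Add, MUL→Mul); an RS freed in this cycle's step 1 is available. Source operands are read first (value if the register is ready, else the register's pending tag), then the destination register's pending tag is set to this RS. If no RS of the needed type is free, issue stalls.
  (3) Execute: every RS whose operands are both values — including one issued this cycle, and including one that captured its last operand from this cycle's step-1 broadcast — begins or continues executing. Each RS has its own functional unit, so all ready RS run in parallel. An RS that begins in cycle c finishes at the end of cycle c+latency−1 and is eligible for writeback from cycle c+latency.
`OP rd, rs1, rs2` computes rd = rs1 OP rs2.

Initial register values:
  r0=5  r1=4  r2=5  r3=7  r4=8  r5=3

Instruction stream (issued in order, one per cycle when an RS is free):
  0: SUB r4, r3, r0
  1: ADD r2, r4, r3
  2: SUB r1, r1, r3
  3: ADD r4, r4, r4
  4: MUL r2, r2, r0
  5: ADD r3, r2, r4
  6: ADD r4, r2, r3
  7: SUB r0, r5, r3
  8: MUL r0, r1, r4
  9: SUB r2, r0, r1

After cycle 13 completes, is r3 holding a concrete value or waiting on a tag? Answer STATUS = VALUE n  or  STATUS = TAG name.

cycle 1: issue SUB r4<-Add1 // r0:5,r1:4,r2:5,r3:7,r4:Add1,r5:3
cycle 2: issue ADD r2<-Add2 // r0:5,r1:4,r2:Add2,r3:7,r4:Add1,r5:3
cycle 3: CDB Add1=2; issue SUB r1<-Add1 // r0:5,r1:Add1,r2:Add2,r3:7,r4:2,r5:3
cycle 4: issue ADD r4<-Add3 // r0:5,r1:Add1,r2:Add2,r3:7,r4:Add3,r5:3
cycle 5: CDB Add1=-3; issue MUL r2<-Mul1 // r0:5,r1:-3,r2:Mul1,r3:7,r4:Add3,r5:3
cycle 6: CDB Add2=9; issue ADD r3<-Add1 // r0:5,r1:-3,r2:Mul1,r3:Add1,r4:Add3,r5:3
cycle 7: CDB Add3=4; issue ADD r4<-Add2 // r0:5,r1:-3,r2:Mul1,r3:Add1,r4:Add2,r5:3
cycle 8: issue SUB r0<-Add3 // r0:Add3,r1:-3,r2:Mul1,r3:Add1,r4:Add2,r5:3
cycle 9: issue MUL r0<-Mul2 // r0:Mul2,r1:-3,r2:Mul1,r3:Add1,r4:Add2,r5:3
cycle 10: CDB Mul1=45; stall // r0:Mul2,r1:-3,r2:45,r3:Add1,r4:Add2,r5:3
cycle 11: stall // r0:Mul2,r1:-3,r2:45,r3:Add1,r4:Add2,r5:3
cycle 12: CDB Add1=49; issue SUB r2<-Add1 // r0:Mul2,r1:-3,r2:Add1,r3:49,r4:Add2,r5:3
cycle 13: - // r0:Mul2,r1:-3,r2:Add1,r3:49,r4:Add2,r5:3

STATUS = VALUE 49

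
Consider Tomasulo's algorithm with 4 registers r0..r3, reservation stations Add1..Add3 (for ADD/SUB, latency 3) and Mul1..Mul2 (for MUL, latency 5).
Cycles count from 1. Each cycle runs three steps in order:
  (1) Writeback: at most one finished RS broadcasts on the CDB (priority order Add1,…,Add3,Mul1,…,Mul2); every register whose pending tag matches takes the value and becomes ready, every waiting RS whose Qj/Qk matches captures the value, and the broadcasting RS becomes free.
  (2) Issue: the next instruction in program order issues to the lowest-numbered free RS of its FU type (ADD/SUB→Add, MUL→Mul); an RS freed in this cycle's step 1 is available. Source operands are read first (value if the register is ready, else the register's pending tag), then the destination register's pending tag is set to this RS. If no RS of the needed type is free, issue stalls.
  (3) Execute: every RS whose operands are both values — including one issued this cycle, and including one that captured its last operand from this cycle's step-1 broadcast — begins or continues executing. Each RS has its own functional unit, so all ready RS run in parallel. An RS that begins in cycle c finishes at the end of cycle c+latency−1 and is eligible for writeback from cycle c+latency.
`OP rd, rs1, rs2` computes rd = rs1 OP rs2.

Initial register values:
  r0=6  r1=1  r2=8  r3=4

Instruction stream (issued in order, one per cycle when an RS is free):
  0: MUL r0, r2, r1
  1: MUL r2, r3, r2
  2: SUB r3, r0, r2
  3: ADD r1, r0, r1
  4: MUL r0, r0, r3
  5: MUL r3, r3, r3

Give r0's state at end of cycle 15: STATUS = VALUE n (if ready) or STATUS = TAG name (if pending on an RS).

STATUS = VALUE -192

cycle 1: issue MUL r0<-Mul1 // r0:Mul1,r1:1,r2:8,r3:4
cycle 2: issue MUL r2<-Mul2 // r0:Mul1,r1:1,r2:Mul2,r3:4
cycle 3: issue SUB r3<-Add1 // r0:Mul1,r1:1,r2:Mul2,r3:Add1
cycle 4: issue ADD r1<-Add2 // r0:Mul1,r1:Add2,r2:Mul2,r3:Add1
cycle 5: stall // r0:Mul1,r1:Add2,r2:Mul2,r3:Add1
cycle 6: CDB Mul1=8; issue MUL r0<-Mul1 // r0:Mul1,r1:Add2,r2:Mul2,r3:Add1
cycle 7: CDB Mul2=32; issue MUL r3<-Mul2 // r0:Mul1,r1:Add2,r2:32,r3:Mul2
cycle 8: - // r0:Mul1,r1:Add2,r2:32,r3:Mul2
cycle 9: CDB Add2=9 // r0:Mul1,r1:9,r2:32,r3:Mul2
cycle 10: CDB Add1=-24 // r0:Mul1,r1:9,r2:32,r3:Mul2
cycle 11: - // r0:Mul1,r1:9,r2:32,r3:Mul2
cycle 12: - // r0:Mul1,r1:9,r2:32,r3:Mul2
cycle 13: - // r0:Mul1,r1:9,r2:32,r3:Mul2
cycle 14: - // r0:Mul1,r1:9,r2:32,r3:Mul2
cycle 15: CDB Mul1=-192 // r0:-192,r1:9,r2:32,r3:Mul2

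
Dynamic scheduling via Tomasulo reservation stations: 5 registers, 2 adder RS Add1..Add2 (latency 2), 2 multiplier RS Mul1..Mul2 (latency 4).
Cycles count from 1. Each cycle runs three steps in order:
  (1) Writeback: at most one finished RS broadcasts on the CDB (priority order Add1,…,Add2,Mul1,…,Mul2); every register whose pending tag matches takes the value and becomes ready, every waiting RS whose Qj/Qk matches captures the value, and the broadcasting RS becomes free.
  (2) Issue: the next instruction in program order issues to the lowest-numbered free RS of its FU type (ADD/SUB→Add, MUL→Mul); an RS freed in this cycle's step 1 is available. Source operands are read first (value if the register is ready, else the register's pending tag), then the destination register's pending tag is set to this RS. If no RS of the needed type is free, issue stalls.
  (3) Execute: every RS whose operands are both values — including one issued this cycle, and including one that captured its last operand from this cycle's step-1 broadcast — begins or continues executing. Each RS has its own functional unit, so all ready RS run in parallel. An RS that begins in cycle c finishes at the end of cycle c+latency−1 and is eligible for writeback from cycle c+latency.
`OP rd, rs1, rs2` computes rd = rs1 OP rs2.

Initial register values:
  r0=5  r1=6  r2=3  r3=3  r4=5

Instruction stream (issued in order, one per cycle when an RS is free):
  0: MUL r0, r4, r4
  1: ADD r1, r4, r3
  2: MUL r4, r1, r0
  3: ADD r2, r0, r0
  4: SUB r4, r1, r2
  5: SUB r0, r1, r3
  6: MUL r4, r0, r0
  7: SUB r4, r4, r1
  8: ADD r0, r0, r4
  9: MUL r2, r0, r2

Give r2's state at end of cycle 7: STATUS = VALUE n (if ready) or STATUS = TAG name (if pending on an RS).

cycle 1: issue MUL r0<-Mul1 // r0:Mul1,r1:6,r2:3,r3:3,r4:5
cycle 2: issue ADD r1<-Add1 // r0:Mul1,r1:Add1,r2:3,r3:3,r4:5
cycle 3: issue MUL r4<-Mul2 // r0:Mul1,r1:Add1,r2:3,r3:3,r4:Mul2
cycle 4: CDB Add1=8; issue ADD r2<-Add1 // r0:Mul1,r1:8,r2:Add1,r3:3,r4:Mul2
cycle 5: CDB Mul1=25; issue SUB r4<-Add2 // r0:25,r1:8,r2:Add1,r3:3,r4:Add2
cycle 6: stall // r0:25,r1:8,r2:Add1,r3:3,r4:Add2
cycle 7: CDB Add1=50; issue SUB r0<-Add1 // r0:Add1,r1:8,r2:50,r3:3,r4:Add2

STATUS = VALUE 50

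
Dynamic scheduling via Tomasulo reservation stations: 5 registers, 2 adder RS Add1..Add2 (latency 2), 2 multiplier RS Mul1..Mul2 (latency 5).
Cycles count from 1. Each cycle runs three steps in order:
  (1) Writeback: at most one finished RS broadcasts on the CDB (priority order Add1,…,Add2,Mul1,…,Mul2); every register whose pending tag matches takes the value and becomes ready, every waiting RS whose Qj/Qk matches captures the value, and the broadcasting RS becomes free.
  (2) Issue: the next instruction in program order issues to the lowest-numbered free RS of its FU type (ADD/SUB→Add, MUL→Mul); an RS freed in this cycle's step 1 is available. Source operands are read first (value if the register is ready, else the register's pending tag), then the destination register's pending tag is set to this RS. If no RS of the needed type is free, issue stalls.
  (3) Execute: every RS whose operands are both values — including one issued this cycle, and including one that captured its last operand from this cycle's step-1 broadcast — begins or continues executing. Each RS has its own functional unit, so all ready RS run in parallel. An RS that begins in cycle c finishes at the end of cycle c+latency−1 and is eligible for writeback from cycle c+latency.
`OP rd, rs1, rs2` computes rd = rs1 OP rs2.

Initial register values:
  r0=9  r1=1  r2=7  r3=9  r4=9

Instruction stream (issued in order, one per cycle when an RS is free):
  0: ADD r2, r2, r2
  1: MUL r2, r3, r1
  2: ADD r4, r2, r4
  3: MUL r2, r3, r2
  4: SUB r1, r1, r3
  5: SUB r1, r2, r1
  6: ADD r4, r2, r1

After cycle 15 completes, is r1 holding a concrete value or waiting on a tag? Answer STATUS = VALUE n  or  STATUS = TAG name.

STATUS = VALUE 89

  c1: issue ADD r2<-Add1  regs: r0:9,r1:1,r2:Add1,r3:9,r4:9
  c2: issue MUL r2<-Mul1  regs: r0:9,r1:1,r2:Mul1,r3:9,r4:9
  c3: CDB Add1=14; issue ADD r4<-Add1  regs: r0:9,r1:1,r2:Mul1,r3:9,r4:Add1
  c4: issue MUL r2<-Mul2  regs: r0:9,r1:1,r2:Mul2,r3:9,r4:Add1
  c5: issue SUB r1<-Add2  regs: r0:9,r1:Add2,r2:Mul2,r3:9,r4:Add1
  c6: stall  regs: r0:9,r1:Add2,r2:Mul2,r3:9,r4:Add1
  c7: CDB Add2=-8; issue SUB r1<-Add2  regs: r0:9,r1:Add2,r2:Mul2,r3:9,r4:Add1
  c8: CDB Mul1=9; stall  regs: r0:9,r1:Add2,r2:Mul2,r3:9,r4:Add1
  c9: stall  regs: r0:9,r1:Add2,r2:Mul2,r3:9,r4:Add1
  c10: CDB Add1=18; issue ADD r4<-Add1  regs: r0:9,r1:Add2,r2:Mul2,r3:9,r4:Add1
  c11: -  regs: r0:9,r1:Add2,r2:Mul2,r3:9,r4:Add1
  c12: -  regs: r0:9,r1:Add2,r2:Mul2,r3:9,r4:Add1
  c13: CDB Mul2=81  regs: r0:9,r1:Add2,r2:81,r3:9,r4:Add1
  c14: -  regs: r0:9,r1:Add2,r2:81,r3:9,r4:Add1
  c15: CDB Add2=89  regs: r0:9,r1:89,r2:81,r3:9,r4:Add1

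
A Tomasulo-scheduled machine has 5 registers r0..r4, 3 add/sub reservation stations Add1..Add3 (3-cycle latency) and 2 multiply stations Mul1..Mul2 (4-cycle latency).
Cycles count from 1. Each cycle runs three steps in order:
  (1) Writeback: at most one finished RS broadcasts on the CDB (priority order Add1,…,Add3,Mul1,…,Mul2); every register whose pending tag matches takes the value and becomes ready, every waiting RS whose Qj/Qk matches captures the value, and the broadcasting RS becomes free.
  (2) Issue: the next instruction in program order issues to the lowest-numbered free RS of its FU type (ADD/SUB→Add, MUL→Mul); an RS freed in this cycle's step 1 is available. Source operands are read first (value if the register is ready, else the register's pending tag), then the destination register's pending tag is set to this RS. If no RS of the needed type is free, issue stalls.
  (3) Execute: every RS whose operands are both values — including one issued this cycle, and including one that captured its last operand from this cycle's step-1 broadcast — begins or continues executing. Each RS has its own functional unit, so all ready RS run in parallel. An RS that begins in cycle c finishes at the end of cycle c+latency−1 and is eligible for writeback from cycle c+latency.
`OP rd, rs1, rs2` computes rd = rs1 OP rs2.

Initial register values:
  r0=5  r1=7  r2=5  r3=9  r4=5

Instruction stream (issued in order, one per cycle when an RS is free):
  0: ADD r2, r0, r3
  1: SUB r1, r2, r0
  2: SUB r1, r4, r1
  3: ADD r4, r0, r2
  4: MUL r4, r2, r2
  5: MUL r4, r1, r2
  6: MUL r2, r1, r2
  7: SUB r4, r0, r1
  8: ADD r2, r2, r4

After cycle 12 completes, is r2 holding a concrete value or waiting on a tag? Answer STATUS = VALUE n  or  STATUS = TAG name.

STATUS = TAG Add2

c1: issue ADD r2<-Add1 | r0:5,r1:7,r2:Add1,r3:9,r4:5
c2: issue SUB r1<-Add2 | r0:5,r1:Add2,r2:Add1,r3:9,r4:5
c3: issue SUB r1<-Add3 | r0:5,r1:Add3,r2:Add1,r3:9,r4:5
c4: CDB Add1=14; issue ADD r4<-Add1 | r0:5,r1:Add3,r2:14,r3:9,r4:Add1
c5: issue MUL r4<-Mul1 | r0:5,r1:Add3,r2:14,r3:9,r4:Mul1
c6: issue MUL r4<-Mul2 | r0:5,r1:Add3,r2:14,r3:9,r4:Mul2
c7: CDB Add1=19; stall | r0:5,r1:Add3,r2:14,r3:9,r4:Mul2
c8: CDB Add2=9; stall | r0:5,r1:Add3,r2:14,r3:9,r4:Mul2
c9: CDB Mul1=196; issue MUL r2<-Mul1 | r0:5,r1:Add3,r2:Mul1,r3:9,r4:Mul2
c10: issue SUB r4<-Add1 | r0:5,r1:Add3,r2:Mul1,r3:9,r4:Add1
c11: CDB Add3=-4; issue ADD r2<-Add2 | r0:5,r1:-4,r2:Add2,r3:9,r4:Add1
c12: - | r0:5,r1:-4,r2:Add2,r3:9,r4:Add1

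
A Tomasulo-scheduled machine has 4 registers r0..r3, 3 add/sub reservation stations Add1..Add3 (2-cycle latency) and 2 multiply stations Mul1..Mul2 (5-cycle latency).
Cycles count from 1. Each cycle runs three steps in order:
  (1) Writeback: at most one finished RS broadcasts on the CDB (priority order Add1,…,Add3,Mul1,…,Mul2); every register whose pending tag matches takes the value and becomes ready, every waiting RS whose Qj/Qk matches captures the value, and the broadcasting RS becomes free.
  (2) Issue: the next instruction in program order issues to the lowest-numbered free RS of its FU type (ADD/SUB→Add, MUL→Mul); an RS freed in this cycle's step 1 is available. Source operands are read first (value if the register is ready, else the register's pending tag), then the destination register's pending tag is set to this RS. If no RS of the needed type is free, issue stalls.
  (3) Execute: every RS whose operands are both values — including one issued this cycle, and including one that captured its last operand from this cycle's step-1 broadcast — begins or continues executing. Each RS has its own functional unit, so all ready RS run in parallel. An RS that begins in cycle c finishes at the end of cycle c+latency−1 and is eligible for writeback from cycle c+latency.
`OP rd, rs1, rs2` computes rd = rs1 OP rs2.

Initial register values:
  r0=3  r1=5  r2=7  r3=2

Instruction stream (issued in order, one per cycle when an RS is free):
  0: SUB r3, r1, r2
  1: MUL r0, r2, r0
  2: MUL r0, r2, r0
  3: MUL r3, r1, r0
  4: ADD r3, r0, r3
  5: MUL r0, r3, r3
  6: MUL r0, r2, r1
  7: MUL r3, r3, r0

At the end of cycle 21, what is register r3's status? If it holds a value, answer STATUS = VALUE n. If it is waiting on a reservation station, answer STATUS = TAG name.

  c1: issue SUB r3<-Add1  regs: r0:3,r1:5,r2:7,r3:Add1
  c2: issue MUL r0<-Mul1  regs: r0:Mul1,r1:5,r2:7,r3:Add1
  c3: CDB Add1=-2; issue MUL r0<-Mul2  regs: r0:Mul2,r1:5,r2:7,r3:-2
  c4: stall  regs: r0:Mul2,r1:5,r2:7,r3:-2
  c5: stall  regs: r0:Mul2,r1:5,r2:7,r3:-2
  c6: stall  regs: r0:Mul2,r1:5,r2:7,r3:-2
  c7: CDB Mul1=21; issue MUL r3<-Mul1  regs: r0:Mul2,r1:5,r2:7,r3:Mul1
  c8: issue ADD r3<-Add1  regs: r0:Mul2,r1:5,r2:7,r3:Add1
  c9: stall  regs: r0:Mul2,r1:5,r2:7,r3:Add1
  c10: stall  regs: r0:Mul2,r1:5,r2:7,r3:Add1
  c11: stall  regs: r0:Mul2,r1:5,r2:7,r3:Add1
  c12: CDB Mul2=147; issue MUL r0<-Mul2  regs: r0:Mul2,r1:5,r2:7,r3:Add1
  c13: stall  regs: r0:Mul2,r1:5,r2:7,r3:Add1
  c14: stall  regs: r0:Mul2,r1:5,r2:7,r3:Add1
  c15: stall  regs: r0:Mul2,r1:5,r2:7,r3:Add1
  c16: stall  regs: r0:Mul2,r1:5,r2:7,r3:Add1
  c17: CDB Mul1=735; issue MUL r0<-Mul1  regs: r0:Mul1,r1:5,r2:7,r3:Add1
  c18: stall  regs: r0:Mul1,r1:5,r2:7,r3:Add1
  c19: CDB Add1=882; stall  regs: r0:Mul1,r1:5,r2:7,r3:882
  c20: stall  regs: r0:Mul1,r1:5,r2:7,r3:882
  c21: stall  regs: r0:Mul1,r1:5,r2:7,r3:882

STATUS = VALUE 882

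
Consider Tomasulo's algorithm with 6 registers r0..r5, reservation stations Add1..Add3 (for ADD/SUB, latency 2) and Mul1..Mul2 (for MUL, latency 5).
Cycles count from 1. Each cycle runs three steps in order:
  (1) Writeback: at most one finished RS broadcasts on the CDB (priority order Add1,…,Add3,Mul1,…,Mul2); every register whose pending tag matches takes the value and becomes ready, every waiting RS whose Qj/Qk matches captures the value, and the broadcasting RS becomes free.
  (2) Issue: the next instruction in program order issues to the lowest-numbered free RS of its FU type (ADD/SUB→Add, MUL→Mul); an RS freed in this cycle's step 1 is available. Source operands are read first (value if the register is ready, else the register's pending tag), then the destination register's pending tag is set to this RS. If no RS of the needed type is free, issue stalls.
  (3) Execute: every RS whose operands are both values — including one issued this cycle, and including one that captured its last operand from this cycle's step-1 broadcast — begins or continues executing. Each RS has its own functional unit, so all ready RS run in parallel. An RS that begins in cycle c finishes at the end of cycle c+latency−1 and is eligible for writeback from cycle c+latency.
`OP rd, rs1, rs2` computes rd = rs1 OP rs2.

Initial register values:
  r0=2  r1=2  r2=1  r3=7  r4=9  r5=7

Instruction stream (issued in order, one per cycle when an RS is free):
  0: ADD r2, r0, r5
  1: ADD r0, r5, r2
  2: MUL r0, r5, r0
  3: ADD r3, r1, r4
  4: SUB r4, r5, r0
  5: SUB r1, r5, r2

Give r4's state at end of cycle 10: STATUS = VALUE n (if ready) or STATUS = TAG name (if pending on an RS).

STATUS = TAG Add2

c1: issue ADD r2<-Add1 | r0:2,r1:2,r2:Add1,r3:7,r4:9,r5:7
c2: issue ADD r0<-Add2 | r0:Add2,r1:2,r2:Add1,r3:7,r4:9,r5:7
c3: CDB Add1=9; issue MUL r0<-Mul1 | r0:Mul1,r1:2,r2:9,r3:7,r4:9,r5:7
c4: issue ADD r3<-Add1 | r0:Mul1,r1:2,r2:9,r3:Add1,r4:9,r5:7
c5: CDB Add2=16; issue SUB r4<-Add2 | r0:Mul1,r1:2,r2:9,r3:Add1,r4:Add2,r5:7
c6: CDB Add1=11; issue SUB r1<-Add1 | r0:Mul1,r1:Add1,r2:9,r3:11,r4:Add2,r5:7
c7: - | r0:Mul1,r1:Add1,r2:9,r3:11,r4:Add2,r5:7
c8: CDB Add1=-2 | r0:Mul1,r1:-2,r2:9,r3:11,r4:Add2,r5:7
c9: - | r0:Mul1,r1:-2,r2:9,r3:11,r4:Add2,r5:7
c10: CDB Mul1=112 | r0:112,r1:-2,r2:9,r3:11,r4:Add2,r5:7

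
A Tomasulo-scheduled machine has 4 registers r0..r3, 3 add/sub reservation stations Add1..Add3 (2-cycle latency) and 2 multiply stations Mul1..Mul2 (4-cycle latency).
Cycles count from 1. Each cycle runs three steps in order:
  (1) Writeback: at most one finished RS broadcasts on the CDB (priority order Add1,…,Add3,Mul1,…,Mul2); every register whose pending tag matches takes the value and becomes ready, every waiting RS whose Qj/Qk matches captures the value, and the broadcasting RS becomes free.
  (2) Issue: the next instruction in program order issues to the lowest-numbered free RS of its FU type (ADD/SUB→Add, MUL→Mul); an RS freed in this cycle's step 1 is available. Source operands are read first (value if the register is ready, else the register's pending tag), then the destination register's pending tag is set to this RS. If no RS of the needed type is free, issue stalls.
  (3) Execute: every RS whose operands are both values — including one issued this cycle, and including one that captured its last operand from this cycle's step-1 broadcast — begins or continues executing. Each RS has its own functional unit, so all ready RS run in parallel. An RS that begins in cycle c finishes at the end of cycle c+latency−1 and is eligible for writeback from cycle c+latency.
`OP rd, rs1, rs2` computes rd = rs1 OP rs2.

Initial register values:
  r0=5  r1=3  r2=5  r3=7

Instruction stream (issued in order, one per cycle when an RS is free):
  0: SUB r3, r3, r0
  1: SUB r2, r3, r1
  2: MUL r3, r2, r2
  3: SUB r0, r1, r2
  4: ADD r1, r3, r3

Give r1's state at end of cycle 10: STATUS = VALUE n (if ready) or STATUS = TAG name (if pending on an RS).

  c1: issue SUB r3<-Add1  regs: r0:5,r1:3,r2:5,r3:Add1
  c2: issue SUB r2<-Add2  regs: r0:5,r1:3,r2:Add2,r3:Add1
  c3: CDB Add1=2; issue MUL r3<-Mul1  regs: r0:5,r1:3,r2:Add2,r3:Mul1
  c4: issue SUB r0<-Add1  regs: r0:Add1,r1:3,r2:Add2,r3:Mul1
  c5: CDB Add2=-1; issue ADD r1<-Add2  regs: r0:Add1,r1:Add2,r2:-1,r3:Mul1
  c6: -  regs: r0:Add1,r1:Add2,r2:-1,r3:Mul1
  c7: CDB Add1=4  regs: r0:4,r1:Add2,r2:-1,r3:Mul1
  c8: -  regs: r0:4,r1:Add2,r2:-1,r3:Mul1
  c9: CDB Mul1=1  regs: r0:4,r1:Add2,r2:-1,r3:1
  c10: -  regs: r0:4,r1:Add2,r2:-1,r3:1

STATUS = TAG Add2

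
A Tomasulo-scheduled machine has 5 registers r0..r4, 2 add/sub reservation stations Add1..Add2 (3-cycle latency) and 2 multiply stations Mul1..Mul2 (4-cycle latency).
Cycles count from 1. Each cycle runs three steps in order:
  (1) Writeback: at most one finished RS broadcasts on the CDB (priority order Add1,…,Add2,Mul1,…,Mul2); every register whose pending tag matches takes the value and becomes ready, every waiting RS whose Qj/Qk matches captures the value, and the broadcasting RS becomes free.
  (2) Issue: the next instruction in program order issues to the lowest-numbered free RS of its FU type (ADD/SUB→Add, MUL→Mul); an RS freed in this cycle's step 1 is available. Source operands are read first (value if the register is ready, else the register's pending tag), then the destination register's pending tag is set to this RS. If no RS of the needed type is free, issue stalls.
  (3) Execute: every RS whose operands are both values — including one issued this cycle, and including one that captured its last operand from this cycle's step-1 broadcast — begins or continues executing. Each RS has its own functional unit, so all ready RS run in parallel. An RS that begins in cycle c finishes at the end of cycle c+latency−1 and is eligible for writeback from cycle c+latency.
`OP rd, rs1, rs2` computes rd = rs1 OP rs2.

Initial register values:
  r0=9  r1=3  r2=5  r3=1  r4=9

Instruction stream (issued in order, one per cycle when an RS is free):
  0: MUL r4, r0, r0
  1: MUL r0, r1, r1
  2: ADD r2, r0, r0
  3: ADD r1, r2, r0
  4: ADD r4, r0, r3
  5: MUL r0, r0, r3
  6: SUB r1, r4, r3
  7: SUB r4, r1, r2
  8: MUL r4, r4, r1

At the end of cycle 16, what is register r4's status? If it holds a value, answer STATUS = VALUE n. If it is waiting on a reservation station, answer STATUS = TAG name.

STATUS = TAG Mul1

cycle 1: issue MUL r4<-Mul1 // r0:9,r1:3,r2:5,r3:1,r4:Mul1
cycle 2: issue MUL r0<-Mul2 // r0:Mul2,r1:3,r2:5,r3:1,r4:Mul1
cycle 3: issue ADD r2<-Add1 // r0:Mul2,r1:3,r2:Add1,r3:1,r4:Mul1
cycle 4: issue ADD r1<-Add2 // r0:Mul2,r1:Add2,r2:Add1,r3:1,r4:Mul1
cycle 5: CDB Mul1=81; stall // r0:Mul2,r1:Add2,r2:Add1,r3:1,r4:81
cycle 6: CDB Mul2=9; stall // r0:9,r1:Add2,r2:Add1,r3:1,r4:81
cycle 7: stall // r0:9,r1:Add2,r2:Add1,r3:1,r4:81
cycle 8: stall // r0:9,r1:Add2,r2:Add1,r3:1,r4:81
cycle 9: CDB Add1=18; issue ADD r4<-Add1 // r0:9,r1:Add2,r2:18,r3:1,r4:Add1
cycle 10: issue MUL r0<-Mul1 // r0:Mul1,r1:Add2,r2:18,r3:1,r4:Add1
cycle 11: stall // r0:Mul1,r1:Add2,r2:18,r3:1,r4:Add1
cycle 12: CDB Add1=10; issue SUB r1<-Add1 // r0:Mul1,r1:Add1,r2:18,r3:1,r4:10
cycle 13: CDB Add2=27; issue SUB r4<-Add2 // r0:Mul1,r1:Add1,r2:18,r3:1,r4:Add2
cycle 14: CDB Mul1=9; issue MUL r4<-Mul1 // r0:9,r1:Add1,r2:18,r3:1,r4:Mul1
cycle 15: CDB Add1=9 // r0:9,r1:9,r2:18,r3:1,r4:Mul1
cycle 16: - // r0:9,r1:9,r2:18,r3:1,r4:Mul1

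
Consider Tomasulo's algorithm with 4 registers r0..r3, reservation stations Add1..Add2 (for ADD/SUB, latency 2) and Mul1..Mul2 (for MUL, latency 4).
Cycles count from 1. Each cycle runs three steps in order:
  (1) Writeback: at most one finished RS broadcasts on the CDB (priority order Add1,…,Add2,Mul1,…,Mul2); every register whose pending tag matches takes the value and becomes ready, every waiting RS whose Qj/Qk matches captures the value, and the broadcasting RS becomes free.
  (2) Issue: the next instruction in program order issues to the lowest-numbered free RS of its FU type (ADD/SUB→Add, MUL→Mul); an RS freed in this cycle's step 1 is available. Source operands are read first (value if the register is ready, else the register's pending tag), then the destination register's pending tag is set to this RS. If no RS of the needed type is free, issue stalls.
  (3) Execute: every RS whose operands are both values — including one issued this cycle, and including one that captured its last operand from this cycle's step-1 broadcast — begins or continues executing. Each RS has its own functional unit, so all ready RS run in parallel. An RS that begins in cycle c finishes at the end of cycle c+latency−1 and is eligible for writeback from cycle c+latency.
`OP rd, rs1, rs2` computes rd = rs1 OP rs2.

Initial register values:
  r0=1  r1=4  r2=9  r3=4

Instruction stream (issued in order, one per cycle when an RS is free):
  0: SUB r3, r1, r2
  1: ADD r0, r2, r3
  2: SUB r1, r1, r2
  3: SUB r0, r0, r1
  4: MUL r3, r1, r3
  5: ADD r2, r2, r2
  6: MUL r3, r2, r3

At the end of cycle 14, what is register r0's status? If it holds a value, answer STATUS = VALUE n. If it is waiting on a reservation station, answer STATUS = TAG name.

cycle 1: issue SUB r3<-Add1 // r0:1,r1:4,r2:9,r3:Add1
cycle 2: issue ADD r0<-Add2 // r0:Add2,r1:4,r2:9,r3:Add1
cycle 3: CDB Add1=-5; issue SUB r1<-Add1 // r0:Add2,r1:Add1,r2:9,r3:-5
cycle 4: stall // r0:Add2,r1:Add1,r2:9,r3:-5
cycle 5: CDB Add1=-5; issue SUB r0<-Add1 // r0:Add1,r1:-5,r2:9,r3:-5
cycle 6: CDB Add2=4; issue MUL r3<-Mul1 // r0:Add1,r1:-5,r2:9,r3:Mul1
cycle 7: issue ADD r2<-Add2 // r0:Add1,r1:-5,r2:Add2,r3:Mul1
cycle 8: CDB Add1=9; issue MUL r3<-Mul2 // r0:9,r1:-5,r2:Add2,r3:Mul2
cycle 9: CDB Add2=18 // r0:9,r1:-5,r2:18,r3:Mul2
cycle 10: CDB Mul1=25 // r0:9,r1:-5,r2:18,r3:Mul2
cycle 11: - // r0:9,r1:-5,r2:18,r3:Mul2
cycle 12: - // r0:9,r1:-5,r2:18,r3:Mul2
cycle 13: - // r0:9,r1:-5,r2:18,r3:Mul2
cycle 14: CDB Mul2=450 // r0:9,r1:-5,r2:18,r3:450

STATUS = VALUE 9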